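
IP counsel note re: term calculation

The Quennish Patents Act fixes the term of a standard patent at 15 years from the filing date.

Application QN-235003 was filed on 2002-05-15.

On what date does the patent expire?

Filing date + 15 years → 15 May 2017.

May 15, 2017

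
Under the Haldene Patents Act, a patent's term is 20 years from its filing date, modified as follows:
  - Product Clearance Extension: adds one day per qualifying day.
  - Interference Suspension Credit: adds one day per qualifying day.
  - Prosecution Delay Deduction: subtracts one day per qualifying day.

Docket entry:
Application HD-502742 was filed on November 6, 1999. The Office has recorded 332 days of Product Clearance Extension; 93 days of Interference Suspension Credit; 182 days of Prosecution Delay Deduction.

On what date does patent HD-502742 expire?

Base term: filing date + 20 years → 6 November 2019.
Product Clearance Extension: +332 days → 3 October 2020.
Interference Suspension Credit: +93 days → 4 January 2021.
Prosecution Delay Deduction: −182 days → 6 July 2020.

July 6, 2020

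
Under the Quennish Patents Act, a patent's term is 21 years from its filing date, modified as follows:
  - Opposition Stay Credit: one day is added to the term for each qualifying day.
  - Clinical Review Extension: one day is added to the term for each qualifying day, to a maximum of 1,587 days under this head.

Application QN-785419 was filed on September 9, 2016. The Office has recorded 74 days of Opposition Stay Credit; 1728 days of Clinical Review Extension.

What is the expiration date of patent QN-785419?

Base term: filing date + 21 years → 9 September 2037.
Opposition Stay Credit: +74 days → 22 November 2037.
Clinical Review Extension: 1728 days claimed exceeds the 1587-day cap, so +1587 days → 28 March 2042.

2042-03-28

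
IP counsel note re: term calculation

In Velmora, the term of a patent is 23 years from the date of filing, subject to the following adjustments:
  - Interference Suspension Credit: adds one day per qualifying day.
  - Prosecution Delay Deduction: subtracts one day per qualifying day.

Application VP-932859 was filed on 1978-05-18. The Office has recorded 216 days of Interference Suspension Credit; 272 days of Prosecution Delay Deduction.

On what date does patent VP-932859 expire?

Base term: filing date + 23 years → 18 May 2001.
Interference Suspension Credit: +216 days → 20 December 2001.
Prosecution Delay Deduction: −272 days → 23 March 2001.

2001-03-23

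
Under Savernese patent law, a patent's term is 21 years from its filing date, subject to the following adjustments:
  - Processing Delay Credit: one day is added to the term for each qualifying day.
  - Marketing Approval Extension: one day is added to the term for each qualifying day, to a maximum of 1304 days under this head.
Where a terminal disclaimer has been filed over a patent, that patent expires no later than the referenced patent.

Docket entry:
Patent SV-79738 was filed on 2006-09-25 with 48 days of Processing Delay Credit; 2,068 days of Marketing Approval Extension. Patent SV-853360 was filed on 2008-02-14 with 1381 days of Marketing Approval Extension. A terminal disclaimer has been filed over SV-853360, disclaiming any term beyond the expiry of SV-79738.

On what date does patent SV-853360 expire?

June 8, 2031

Natural term of SV-853360:
  Base: filing + 21 years → 14 February 2029.
  Marketing Approval Extension: 1381 days claimed exceeds the 1304-day cap, so +1304 days → 10 September 2032.
Expiry of referenced patent SV-79738:
  Base: filing + 21 years → 25 September 2027.
  Processing Delay Credit: +48 days → 12 November 2027.
  Marketing Approval Extension: 2068 days claimed exceeds the 1304-day cap, so +1304 days → 8 June 2031.
Terminal disclaimer: SV-853360 expires on the earlier of 10 September 2032 and 8 June 2031.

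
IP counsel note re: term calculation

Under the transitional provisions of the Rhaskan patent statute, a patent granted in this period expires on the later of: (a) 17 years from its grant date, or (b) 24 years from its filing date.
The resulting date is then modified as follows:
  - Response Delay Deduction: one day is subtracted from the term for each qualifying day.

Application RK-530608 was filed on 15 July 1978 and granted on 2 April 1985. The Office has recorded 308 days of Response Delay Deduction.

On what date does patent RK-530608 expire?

2001-09-10

(a) grant + 17 years → 2 April 2002.
(b) filing + 24 years → 15 July 2002.
Later of the two: 15 July 2002.
Response Delay Deduction: −308 days → 10 September 2001.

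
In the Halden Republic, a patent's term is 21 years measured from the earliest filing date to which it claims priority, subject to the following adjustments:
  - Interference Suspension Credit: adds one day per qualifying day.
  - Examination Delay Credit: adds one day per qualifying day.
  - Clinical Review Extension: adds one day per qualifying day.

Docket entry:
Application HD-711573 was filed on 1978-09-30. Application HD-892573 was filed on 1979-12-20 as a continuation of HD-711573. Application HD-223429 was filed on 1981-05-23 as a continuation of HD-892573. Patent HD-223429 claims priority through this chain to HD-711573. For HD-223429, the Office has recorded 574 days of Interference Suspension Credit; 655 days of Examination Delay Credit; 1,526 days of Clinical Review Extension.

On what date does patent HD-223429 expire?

April 16, 2007

Earliest priority filing: 30 September 1978.
Base term: 30 September 1978 + 21 years → 30 September 1999.
Interference Suspension Credit: +574 days → 26 April 2001.
Examination Delay Credit: +655 days → 10 February 2003.
Clinical Review Extension: +1526 days → 16 April 2007.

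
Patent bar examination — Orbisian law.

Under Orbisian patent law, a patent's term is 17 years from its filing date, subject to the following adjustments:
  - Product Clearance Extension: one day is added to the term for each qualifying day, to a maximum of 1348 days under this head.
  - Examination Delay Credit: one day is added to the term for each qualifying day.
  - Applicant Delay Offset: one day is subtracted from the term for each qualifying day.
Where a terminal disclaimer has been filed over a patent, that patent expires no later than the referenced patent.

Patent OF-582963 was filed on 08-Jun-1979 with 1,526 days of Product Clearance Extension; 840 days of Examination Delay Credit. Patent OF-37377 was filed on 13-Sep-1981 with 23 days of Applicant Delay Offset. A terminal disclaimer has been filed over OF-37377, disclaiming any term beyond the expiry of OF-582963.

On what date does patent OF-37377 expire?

August 21, 1998

Natural term of OF-37377:
  Base: filing + 17 years → 13 September 1998.
  Applicant Delay Offset: −23 days → 21 August 1998.
Expiry of referenced patent OF-582963:
  Base: filing + 17 years → 8 June 1996.
  Product Clearance Extension: 1526 days claimed exceeds the 1348-day cap, so +1348 days → 16 February 2000.
  Examination Delay Credit: +840 days → 5 June 2002.
Terminal disclaimer: OF-37377 expires on the earlier of 21 August 1998 and 5 June 2002.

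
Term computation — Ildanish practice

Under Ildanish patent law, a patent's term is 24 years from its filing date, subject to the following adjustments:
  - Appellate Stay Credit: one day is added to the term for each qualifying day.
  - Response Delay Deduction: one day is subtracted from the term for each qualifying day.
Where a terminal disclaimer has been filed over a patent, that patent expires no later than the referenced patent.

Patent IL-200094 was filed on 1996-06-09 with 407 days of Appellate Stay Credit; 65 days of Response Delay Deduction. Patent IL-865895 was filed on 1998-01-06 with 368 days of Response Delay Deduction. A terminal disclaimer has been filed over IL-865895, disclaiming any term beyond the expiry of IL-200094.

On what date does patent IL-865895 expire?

2021-01-03

Natural term of IL-865895:
  Base: filing + 24 years → 6 January 2022.
  Response Delay Deduction: −368 days → 3 January 2021.
Expiry of referenced patent IL-200094:
  Base: filing + 24 years → 9 June 2020.
  Appellate Stay Credit: +407 days → 21 July 2021.
  Response Delay Deduction: −65 days → 17 May 2021.
Terminal disclaimer: IL-865895 expires on the earlier of 3 January 2021 and 17 May 2021.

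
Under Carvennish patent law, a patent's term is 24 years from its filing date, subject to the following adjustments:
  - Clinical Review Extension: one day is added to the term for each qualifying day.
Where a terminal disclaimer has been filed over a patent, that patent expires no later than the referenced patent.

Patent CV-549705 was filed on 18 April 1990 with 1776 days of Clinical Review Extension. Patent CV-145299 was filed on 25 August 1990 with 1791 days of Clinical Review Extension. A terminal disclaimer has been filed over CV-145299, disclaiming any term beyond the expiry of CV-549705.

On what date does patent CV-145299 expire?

February 27, 2019

Natural term of CV-145299:
  Base: filing + 24 years → 25 August 2014.
  Clinical Review Extension: +1791 days → 21 July 2019.
Expiry of referenced patent CV-549705:
  Base: filing + 24 years → 18 April 2014.
  Clinical Review Extension: +1776 days → 27 February 2019.
Terminal disclaimer: CV-145299 expires on the earlier of 21 July 2019 and 27 February 2019.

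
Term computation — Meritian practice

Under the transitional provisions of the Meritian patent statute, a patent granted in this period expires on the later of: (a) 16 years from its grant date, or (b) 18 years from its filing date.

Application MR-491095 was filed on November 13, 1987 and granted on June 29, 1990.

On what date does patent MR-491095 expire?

June 29, 2006

(a) grant + 16 years → 29 June 2006.
(b) filing + 18 years → 13 November 2005.
Later of the two: 29 June 2006.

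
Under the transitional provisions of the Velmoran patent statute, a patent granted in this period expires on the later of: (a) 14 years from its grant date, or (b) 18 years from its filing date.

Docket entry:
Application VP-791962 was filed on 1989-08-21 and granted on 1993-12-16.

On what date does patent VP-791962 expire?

(a) grant + 14 years → 16 December 2007.
(b) filing + 18 years → 21 August 2007.
Later of the two: 16 December 2007.

December 16, 2007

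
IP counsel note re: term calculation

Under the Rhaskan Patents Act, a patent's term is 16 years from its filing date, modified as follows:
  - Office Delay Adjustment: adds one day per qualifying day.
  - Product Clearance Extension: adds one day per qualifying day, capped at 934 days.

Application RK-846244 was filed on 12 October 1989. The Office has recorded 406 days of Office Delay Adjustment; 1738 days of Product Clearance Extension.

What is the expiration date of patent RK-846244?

2009-06-13

Base term: filing date + 16 years → 12 October 2005.
Office Delay Adjustment: +406 days → 22 November 2006.
Product Clearance Extension: 1738 days claimed exceeds the 934-day cap, so +934 days → 13 June 2009.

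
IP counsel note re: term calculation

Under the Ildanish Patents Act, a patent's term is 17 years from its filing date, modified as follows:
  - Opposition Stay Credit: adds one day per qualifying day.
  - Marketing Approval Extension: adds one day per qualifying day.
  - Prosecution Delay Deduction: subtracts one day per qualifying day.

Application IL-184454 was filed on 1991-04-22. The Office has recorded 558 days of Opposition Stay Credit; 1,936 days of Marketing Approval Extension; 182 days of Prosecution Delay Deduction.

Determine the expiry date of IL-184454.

Base term: filing date + 17 years → 22 April 2008.
Opposition Stay Credit: +558 days → 1 November 2009.
Marketing Approval Extension: +1936 days → 19 February 2015.
Prosecution Delay Deduction: −182 days → 21 August 2014.

August 21, 2014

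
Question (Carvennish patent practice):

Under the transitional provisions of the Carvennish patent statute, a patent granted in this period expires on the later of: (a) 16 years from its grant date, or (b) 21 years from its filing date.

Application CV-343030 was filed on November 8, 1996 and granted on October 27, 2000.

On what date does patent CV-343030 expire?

(a) grant + 16 years → 27 October 2016.
(b) filing + 21 years → 8 November 2017.
Later of the two: 8 November 2017.

2017-11-08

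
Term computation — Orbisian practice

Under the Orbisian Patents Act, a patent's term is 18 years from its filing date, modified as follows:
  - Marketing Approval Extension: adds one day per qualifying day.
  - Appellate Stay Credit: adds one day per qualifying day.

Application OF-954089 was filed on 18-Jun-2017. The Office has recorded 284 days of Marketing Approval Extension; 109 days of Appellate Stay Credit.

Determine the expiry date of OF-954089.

2036-07-15

Base term: filing date + 18 years → 18 June 2035.
Marketing Approval Extension: +284 days → 28 March 2036.
Appellate Stay Credit: +109 days → 15 July 2036.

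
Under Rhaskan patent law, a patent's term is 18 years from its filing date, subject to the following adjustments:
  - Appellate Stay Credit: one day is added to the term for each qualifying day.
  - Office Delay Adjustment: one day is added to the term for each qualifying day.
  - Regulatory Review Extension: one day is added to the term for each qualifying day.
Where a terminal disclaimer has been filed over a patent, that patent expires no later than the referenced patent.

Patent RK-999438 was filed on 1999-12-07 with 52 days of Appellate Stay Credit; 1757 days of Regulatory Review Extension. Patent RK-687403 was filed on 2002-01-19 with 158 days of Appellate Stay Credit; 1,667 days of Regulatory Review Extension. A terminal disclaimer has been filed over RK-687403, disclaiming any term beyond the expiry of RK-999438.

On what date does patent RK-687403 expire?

Natural term of RK-687403:
  Base: filing + 18 years → 19 January 2020.
  Appellate Stay Credit: +158 days → 25 June 2020.
  Regulatory Review Extension: +1667 days → 17 January 2025.
Expiry of referenced patent RK-999438:
  Base: filing + 18 years → 7 December 2017.
  Appellate Stay Credit: +52 days → 28 January 2018.
  Regulatory Review Extension: +1757 days → 20 November 2022.
Terminal disclaimer: RK-687403 expires on the earlier of 17 January 2025 and 20 November 2022.

November 20, 2022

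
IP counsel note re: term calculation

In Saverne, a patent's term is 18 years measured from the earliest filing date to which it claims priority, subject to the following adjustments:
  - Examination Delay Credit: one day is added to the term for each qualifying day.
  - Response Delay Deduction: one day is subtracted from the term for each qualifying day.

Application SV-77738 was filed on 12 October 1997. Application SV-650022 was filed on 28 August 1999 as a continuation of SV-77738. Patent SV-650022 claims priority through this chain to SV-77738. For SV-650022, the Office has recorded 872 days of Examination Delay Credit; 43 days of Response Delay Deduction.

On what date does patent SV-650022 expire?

Earliest priority filing: 12 October 1997.
Base term: 12 October 1997 + 18 years → 12 October 2015.
Examination Delay Credit: +872 days → 2 March 2018.
Response Delay Deduction: −43 days → 18 January 2018.

2018-01-18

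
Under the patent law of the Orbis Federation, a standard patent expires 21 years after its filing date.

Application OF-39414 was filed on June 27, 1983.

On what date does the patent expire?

Filing date + 21 years → 27 June 2004.

June 27, 2004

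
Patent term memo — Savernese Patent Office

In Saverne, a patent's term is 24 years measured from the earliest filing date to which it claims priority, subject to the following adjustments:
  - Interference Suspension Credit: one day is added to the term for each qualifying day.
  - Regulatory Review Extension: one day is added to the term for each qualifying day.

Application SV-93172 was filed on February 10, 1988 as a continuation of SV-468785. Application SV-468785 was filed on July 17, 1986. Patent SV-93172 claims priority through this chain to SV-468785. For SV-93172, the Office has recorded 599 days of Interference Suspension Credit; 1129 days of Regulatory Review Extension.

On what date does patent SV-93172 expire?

2015-04-10

Earliest priority filing: 17 July 1986.
Base term: 17 July 1986 + 24 years → 17 July 2010.
Interference Suspension Credit: +599 days → 7 March 2012.
Regulatory Review Extension: +1129 days → 10 April 2015.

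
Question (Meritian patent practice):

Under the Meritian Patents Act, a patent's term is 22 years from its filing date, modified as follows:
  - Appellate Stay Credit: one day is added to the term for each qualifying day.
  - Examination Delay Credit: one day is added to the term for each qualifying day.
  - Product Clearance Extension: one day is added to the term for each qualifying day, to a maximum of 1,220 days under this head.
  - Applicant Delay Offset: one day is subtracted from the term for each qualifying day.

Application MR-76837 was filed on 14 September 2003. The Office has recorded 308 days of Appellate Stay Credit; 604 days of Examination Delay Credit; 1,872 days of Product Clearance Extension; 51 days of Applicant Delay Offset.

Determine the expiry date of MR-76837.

May 27, 2031

Base term: filing date + 22 years → 14 September 2025.
Appellate Stay Credit: +308 days → 19 July 2026.
Examination Delay Credit: +604 days → 14 March 2028.
Product Clearance Extension: 1872 days claimed exceeds the 1220-day cap, so +1220 days → 17 July 2031.
Applicant Delay Offset: −51 days → 27 May 2031.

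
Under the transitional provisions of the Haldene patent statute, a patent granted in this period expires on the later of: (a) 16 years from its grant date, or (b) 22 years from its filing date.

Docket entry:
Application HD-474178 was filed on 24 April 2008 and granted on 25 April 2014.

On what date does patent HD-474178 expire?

(a) grant + 16 years → 25 April 2030.
(b) filing + 22 years → 24 April 2030.
Later of the two: 25 April 2030.

April 25, 2030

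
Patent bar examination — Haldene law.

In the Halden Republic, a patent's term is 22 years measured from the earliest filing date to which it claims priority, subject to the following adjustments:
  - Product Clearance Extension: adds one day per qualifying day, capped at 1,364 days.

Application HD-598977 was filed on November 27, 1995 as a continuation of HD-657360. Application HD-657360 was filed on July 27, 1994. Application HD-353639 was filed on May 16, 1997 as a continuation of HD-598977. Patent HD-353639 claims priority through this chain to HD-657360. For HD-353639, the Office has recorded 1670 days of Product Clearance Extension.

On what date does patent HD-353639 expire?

2020-04-21

Earliest priority filing: 27 July 1994.
Base term: 27 July 1994 + 22 years → 27 July 2016.
Product Clearance Extension: 1670 days claimed exceeds the 1364-day cap, so +1364 days → 21 April 2020.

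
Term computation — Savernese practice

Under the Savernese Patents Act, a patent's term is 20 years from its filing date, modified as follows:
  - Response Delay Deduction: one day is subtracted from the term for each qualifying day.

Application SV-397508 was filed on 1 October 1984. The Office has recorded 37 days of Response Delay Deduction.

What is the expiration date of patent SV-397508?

Base term: filing date + 20 years → 1 October 2004.
Response Delay Deduction: −37 days → 25 August 2004.

August 25, 2004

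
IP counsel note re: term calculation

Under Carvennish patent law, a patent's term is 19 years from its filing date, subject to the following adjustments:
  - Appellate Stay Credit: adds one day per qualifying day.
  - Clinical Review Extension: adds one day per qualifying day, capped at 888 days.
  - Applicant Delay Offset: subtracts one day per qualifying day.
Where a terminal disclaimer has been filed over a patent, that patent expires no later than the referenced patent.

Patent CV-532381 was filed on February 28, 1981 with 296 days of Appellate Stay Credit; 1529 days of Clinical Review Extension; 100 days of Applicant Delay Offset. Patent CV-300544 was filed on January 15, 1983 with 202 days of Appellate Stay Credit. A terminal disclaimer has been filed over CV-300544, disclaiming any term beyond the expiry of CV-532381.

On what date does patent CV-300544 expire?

Natural term of CV-300544:
  Base: filing + 19 years → 15 January 2002.
  Appellate Stay Credit: +202 days → 5 August 2002.
Expiry of referenced patent CV-532381:
  Base: filing + 19 years → 28 February 2000.
  Appellate Stay Credit: +296 days → 20 December 2000.
  Clinical Review Extension: 1529 days claimed exceeds the 888-day cap, so +888 days → 27 May 2003.
  Applicant Delay Offset: −100 days → 16 February 2003.
Terminal disclaimer: CV-300544 expires on the earlier of 5 August 2002 and 16 February 2003.

2002-08-05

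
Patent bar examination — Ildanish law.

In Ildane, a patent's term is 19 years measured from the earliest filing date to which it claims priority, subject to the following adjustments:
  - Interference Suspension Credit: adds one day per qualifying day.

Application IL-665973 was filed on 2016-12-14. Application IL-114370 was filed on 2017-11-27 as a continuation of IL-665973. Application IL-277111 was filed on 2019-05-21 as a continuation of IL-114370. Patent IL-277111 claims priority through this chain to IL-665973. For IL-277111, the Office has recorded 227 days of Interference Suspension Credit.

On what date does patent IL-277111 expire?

2036-07-28

Earliest priority filing: 14 December 2016.
Base term: 14 December 2016 + 19 years → 14 December 2035.
Interference Suspension Credit: +227 days → 28 July 2036.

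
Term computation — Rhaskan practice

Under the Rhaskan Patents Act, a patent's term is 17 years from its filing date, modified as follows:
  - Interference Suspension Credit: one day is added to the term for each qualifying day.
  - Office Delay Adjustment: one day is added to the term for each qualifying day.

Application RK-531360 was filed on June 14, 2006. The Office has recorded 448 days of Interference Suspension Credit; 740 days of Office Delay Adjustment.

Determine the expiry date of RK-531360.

September 14, 2026

Base term: filing date + 17 years → 14 June 2023.
Interference Suspension Credit: +448 days → 4 September 2024.
Office Delay Adjustment: +740 days → 14 September 2026.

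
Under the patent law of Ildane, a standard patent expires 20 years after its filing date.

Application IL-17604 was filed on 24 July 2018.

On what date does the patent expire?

2038-07-24

Filing date + 20 years → 24 July 2038.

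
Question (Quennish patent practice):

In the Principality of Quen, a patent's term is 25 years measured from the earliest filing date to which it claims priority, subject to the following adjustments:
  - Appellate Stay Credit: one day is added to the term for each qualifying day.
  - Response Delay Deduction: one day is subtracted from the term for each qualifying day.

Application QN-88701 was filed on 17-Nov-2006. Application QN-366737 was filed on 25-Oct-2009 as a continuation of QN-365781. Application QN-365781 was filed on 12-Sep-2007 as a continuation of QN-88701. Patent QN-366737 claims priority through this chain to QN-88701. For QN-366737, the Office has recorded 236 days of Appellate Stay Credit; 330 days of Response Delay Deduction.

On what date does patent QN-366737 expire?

Earliest priority filing: 17 November 2006.
Base term: 17 November 2006 + 25 years → 17 November 2031.
Appellate Stay Credit: +236 days → 10 July 2032.
Response Delay Deduction: −330 days → 15 August 2031.

August 15, 2031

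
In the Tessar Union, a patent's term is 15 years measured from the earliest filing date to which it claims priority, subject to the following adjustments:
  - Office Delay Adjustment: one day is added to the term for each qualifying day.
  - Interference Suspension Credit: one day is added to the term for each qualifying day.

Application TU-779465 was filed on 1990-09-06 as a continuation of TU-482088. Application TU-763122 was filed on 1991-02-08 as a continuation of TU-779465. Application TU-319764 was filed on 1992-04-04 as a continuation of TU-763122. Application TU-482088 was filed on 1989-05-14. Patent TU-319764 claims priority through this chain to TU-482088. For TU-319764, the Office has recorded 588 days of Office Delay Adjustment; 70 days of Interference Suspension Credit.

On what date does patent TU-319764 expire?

Earliest priority filing: 14 May 1989.
Base term: 14 May 1989 + 15 years → 14 May 2004.
Office Delay Adjustment: +588 days → 23 December 2005.
Interference Suspension Credit: +70 days → 3 March 2006.

2006-03-03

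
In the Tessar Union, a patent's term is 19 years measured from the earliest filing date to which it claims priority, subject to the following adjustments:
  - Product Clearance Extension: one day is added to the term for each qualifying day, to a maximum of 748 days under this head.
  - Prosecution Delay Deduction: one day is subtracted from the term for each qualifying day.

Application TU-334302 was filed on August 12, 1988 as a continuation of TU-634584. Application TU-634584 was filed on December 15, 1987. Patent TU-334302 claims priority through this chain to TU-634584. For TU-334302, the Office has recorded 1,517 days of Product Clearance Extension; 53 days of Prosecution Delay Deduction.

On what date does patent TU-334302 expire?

2008-11-09

Earliest priority filing: 15 December 1987.
Base term: 15 December 1987 + 19 years → 15 December 2006.
Product Clearance Extension: 1517 days claimed exceeds the 748-day cap, so +748 days → 1 January 2009.
Prosecution Delay Deduction: −53 days → 9 November 2008.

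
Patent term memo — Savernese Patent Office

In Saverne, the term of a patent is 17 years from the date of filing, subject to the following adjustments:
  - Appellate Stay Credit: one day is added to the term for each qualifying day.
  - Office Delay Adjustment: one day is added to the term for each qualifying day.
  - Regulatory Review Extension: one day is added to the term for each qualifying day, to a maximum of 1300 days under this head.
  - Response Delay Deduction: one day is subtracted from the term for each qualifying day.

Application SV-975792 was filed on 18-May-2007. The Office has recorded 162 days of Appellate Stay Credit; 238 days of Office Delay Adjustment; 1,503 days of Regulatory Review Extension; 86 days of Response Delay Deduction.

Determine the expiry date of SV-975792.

October 18, 2028

Base term: filing date + 17 years → 18 May 2024.
Appellate Stay Credit: +162 days → 27 October 2024.
Office Delay Adjustment: +238 days → 22 June 2025.
Regulatory Review Extension: 1503 days claimed exceeds the 1300-day cap, so +1300 days → 12 January 2029.
Response Delay Deduction: −86 days → 18 October 2028.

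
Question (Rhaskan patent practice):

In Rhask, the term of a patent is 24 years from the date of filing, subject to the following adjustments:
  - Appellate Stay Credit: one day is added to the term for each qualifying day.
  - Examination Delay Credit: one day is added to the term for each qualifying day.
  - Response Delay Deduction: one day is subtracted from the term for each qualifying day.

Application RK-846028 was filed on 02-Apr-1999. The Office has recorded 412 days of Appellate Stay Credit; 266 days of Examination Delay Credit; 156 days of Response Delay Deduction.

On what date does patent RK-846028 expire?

Base term: filing date + 24 years → 2 April 2023.
Appellate Stay Credit: +412 days → 18 May 2024.
Examination Delay Credit: +266 days → 8 February 2025.
Response Delay Deduction: −156 days → 5 September 2024.

2024-09-05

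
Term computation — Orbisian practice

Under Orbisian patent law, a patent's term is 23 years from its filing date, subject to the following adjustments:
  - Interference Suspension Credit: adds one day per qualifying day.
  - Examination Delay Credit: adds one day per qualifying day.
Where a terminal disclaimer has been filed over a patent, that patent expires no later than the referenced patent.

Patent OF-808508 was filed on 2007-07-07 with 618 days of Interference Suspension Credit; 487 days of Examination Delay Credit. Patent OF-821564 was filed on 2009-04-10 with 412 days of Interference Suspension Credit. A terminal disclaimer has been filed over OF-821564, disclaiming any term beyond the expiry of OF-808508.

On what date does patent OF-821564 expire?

Natural term of OF-821564:
  Base: filing + 23 years → 10 April 2032.
  Interference Suspension Credit: +412 days → 27 May 2033.
Expiry of referenced patent OF-808508:
  Base: filing + 23 years → 7 July 2030.
  Interference Suspension Credit: +618 days → 16 March 2032.
  Examination Delay Credit: +487 days → 16 July 2033.
Terminal disclaimer: OF-821564 expires on the earlier of 27 May 2033 and 16 July 2033.

2033-05-27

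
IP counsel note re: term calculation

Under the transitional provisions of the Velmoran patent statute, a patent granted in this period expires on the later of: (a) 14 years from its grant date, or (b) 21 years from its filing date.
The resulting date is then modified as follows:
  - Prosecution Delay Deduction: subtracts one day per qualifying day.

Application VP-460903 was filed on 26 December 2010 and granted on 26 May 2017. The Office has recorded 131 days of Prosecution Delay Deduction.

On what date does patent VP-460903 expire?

August 17, 2031

(a) grant + 14 years → 26 May 2031.
(b) filing + 21 years → 26 December 2031.
Later of the two: 26 December 2031.
Prosecution Delay Deduction: −131 days → 17 August 2031.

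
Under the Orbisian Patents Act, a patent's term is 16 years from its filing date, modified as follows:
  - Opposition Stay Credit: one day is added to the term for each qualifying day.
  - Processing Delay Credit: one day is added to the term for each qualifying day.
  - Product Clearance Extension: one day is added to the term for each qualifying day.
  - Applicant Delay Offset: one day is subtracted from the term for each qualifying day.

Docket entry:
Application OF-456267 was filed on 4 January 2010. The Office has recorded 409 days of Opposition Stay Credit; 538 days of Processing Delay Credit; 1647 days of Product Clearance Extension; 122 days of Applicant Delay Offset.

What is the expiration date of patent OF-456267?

2032-10-11

Base term: filing date + 16 years → 4 January 2026.
Opposition Stay Credit: +409 days → 17 February 2027.
Processing Delay Credit: +538 days → 8 August 2028.
Product Clearance Extension: +1647 days → 10 February 2033.
Applicant Delay Offset: −122 days → 11 October 2032.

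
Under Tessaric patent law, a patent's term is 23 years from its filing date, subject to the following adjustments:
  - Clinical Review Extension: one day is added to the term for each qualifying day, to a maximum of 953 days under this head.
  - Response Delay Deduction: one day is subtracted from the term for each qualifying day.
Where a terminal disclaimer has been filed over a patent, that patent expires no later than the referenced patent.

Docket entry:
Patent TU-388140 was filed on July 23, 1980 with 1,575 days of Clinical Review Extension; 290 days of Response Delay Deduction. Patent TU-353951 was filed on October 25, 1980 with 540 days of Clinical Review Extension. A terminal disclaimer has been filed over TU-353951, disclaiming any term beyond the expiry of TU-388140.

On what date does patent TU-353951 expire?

Natural term of TU-353951:
  Base: filing + 23 years → 25 October 2003.
  Clinical Review Extension: 540 days (within the 953-day cap) → +540 days → 17 April 2005.
Expiry of referenced patent TU-388140:
  Base: filing + 23 years → 23 July 2003.
  Clinical Review Extension: 1575 days claimed exceeds the 953-day cap, so +953 days → 2 March 2006.
  Response Delay Deduction: −290 days → 16 May 2005.
Terminal disclaimer: TU-353951 expires on the earlier of 17 April 2005 and 16 May 2005.

2005-04-17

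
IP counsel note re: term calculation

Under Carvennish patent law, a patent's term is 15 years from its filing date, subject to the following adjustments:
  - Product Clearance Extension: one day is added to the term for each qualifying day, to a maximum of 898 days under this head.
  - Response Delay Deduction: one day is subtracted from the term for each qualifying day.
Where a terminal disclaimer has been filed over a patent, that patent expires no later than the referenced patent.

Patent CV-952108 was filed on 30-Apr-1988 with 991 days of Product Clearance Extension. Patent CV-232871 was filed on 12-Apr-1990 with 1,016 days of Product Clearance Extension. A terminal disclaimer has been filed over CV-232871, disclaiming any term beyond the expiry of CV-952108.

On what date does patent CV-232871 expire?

Natural term of CV-232871:
  Base: filing + 15 years → 12 April 2005.
  Product Clearance Extension: 1016 days claimed exceeds the 898-day cap, so +898 days → 27 September 2007.
Expiry of referenced patent CV-952108:
  Base: filing + 15 years → 30 April 2003.
  Product Clearance Extension: 991 days claimed exceeds the 898-day cap, so +898 days → 14 October 2005.
Terminal disclaimer: CV-232871 expires on the earlier of 27 September 2007 and 14 October 2005.

2005-10-14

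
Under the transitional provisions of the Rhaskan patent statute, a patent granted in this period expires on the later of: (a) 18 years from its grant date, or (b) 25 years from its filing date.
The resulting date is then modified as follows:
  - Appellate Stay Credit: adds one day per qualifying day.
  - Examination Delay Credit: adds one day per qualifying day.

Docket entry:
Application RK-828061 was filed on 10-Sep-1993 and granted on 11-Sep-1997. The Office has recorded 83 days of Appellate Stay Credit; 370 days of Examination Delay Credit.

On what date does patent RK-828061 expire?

(a) grant + 18 years → 11 September 2015.
(b) filing + 25 years → 10 September 2018.
Later of the two: 10 September 2018.
Appellate Stay Credit: +83 days → 2 December 2018.
Examination Delay Credit: +370 days → 7 December 2019.

December 7, 2019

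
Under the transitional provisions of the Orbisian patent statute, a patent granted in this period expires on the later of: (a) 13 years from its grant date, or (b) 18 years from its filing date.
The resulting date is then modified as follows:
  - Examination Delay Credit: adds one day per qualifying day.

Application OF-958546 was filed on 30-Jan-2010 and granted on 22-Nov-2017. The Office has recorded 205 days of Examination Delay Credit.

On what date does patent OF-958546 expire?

June 15, 2031

(a) grant + 13 years → 22 November 2030.
(b) filing + 18 years → 30 January 2028.
Later of the two: 22 November 2030.
Examination Delay Credit: +205 days → 15 June 2031.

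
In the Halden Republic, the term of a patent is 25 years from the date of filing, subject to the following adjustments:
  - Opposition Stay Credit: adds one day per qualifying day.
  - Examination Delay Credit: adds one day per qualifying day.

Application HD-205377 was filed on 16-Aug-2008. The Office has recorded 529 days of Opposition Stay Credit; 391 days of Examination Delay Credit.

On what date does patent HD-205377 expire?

February 22, 2036

Base term: filing date + 25 years → 16 August 2033.
Opposition Stay Credit: +529 days → 27 January 2035.
Examination Delay Credit: +391 days → 22 February 2036.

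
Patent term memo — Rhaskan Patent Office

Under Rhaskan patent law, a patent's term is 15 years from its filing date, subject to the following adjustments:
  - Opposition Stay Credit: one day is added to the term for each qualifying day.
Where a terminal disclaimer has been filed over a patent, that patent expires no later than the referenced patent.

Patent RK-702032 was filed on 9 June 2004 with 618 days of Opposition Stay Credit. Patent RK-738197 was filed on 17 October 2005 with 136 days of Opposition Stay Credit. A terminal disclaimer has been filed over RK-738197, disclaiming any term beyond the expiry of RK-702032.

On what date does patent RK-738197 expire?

Natural term of RK-738197:
  Base: filing + 15 years → 17 October 2020.
  Opposition Stay Credit: +136 days → 2 March 2021.
Expiry of referenced patent RK-702032:
  Base: filing + 15 years → 9 June 2019.
  Opposition Stay Credit: +618 days → 16 February 2021.
Terminal disclaimer: RK-738197 expires on the earlier of 2 March 2021 and 16 February 2021.

2021-02-16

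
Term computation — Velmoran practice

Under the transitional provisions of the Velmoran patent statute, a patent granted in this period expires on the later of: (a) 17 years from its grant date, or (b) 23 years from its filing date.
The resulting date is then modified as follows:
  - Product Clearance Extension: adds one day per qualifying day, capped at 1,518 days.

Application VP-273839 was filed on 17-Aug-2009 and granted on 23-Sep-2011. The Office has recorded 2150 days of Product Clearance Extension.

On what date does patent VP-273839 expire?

(a) grant + 17 years → 23 September 2028.
(b) filing + 23 years → 17 August 2032.
Later of the two: 17 August 2032.
Product Clearance Extension: 2150 days claimed exceeds the 1518-day cap, so +1518 days → 13 October 2036.

2036-10-13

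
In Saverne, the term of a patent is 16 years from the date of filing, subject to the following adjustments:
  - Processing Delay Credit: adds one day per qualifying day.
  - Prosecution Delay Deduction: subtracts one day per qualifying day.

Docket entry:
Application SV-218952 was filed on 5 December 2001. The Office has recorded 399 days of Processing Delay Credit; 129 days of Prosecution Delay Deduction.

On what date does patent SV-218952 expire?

Base term: filing date + 16 years → 5 December 2017.
Processing Delay Credit: +399 days → 8 January 2019.
Prosecution Delay Deduction: −129 days → 1 September 2018.

2018-09-01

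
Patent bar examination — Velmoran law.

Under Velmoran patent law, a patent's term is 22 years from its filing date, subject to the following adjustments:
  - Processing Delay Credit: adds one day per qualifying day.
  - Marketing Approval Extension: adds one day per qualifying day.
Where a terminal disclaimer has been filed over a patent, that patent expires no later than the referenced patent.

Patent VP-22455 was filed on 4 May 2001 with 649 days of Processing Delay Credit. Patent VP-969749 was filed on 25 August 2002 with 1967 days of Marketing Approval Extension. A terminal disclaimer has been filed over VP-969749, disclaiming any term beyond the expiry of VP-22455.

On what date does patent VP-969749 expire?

Natural term of VP-969749:
  Base: filing + 22 years → 25 August 2024.
  Marketing Approval Extension: +1967 days → 13 January 2030.
Expiry of referenced patent VP-22455:
  Base: filing + 22 years → 4 May 2023.
  Processing Delay Credit: +649 days → 11 February 2025.
Terminal disclaimer: VP-969749 expires on the earlier of 13 January 2030 and 11 February 2025.

2025-02-11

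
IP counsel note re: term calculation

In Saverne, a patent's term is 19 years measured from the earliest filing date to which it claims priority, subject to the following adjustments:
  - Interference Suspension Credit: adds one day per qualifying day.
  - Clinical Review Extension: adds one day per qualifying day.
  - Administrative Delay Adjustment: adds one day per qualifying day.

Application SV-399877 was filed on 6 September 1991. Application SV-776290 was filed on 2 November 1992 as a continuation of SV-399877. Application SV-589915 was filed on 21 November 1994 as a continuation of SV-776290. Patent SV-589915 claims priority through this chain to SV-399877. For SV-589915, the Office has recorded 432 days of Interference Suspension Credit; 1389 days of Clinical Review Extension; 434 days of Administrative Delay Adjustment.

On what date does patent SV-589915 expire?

Earliest priority filing: 6 September 1991.
Base term: 6 September 1991 + 19 years → 6 September 2010.
Interference Suspension Credit: +432 days → 12 November 2011.
Clinical Review Extension: +1389 days → 1 September 2015.
Administrative Delay Adjustment: +434 days → 8 November 2016.

2016-11-08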